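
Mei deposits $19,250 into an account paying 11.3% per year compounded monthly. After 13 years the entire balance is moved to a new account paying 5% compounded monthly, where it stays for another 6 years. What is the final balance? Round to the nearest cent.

$112,057.75

After 13 years at 11.3%: 19,250 × 4.31512621536 ≈ 83,066.1796.
Then 6 years at 5%: 83,066.1796 × 1.34901774416 ≈ 112,057.7503.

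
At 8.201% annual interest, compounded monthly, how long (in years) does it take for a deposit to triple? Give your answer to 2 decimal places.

(1 + 0.00683417)^(12t) = 3.
12t = ln 3 / ln(1 + 0.00683417) ≈ 1.0986/0.00681092 ≈ 161.3016.
t ≈ 13.4418.

13.44 years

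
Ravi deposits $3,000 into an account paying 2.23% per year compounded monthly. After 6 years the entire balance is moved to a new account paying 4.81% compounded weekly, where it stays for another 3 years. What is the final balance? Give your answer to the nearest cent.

After 6 years at 2.23%: 3,000 × 1.143022228 ≈ 3,429.0667.
Then 3 years at 4.81%: 3,429.0667 × 1.155153577 ≈ 3,961.0986.

$3,961.10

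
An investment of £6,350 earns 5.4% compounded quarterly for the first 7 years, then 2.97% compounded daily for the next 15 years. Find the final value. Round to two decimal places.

After 7 years at 5.4%: 6,350 × 1.4556772169 ≈ 9,243.5503.
Then 15 years at 2.97%: 9,243.5503 × 1.5612423396 ≈ 14,431.4221.

£14,431.42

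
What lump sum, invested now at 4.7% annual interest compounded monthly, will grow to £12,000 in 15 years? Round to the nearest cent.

Growth factor = (1 + 0.047/12)^180 ≈ 2.0210617041.
P = 12,000/2.0210617041 ≈ 5,937.4733.

£5,937.47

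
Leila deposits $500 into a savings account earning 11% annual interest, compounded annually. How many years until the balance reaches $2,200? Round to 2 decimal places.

We need (1 + 0.11)^t = 4.4, so t = ln 4.4 / ln 1.11 ≈ 14.1971.

14.20 years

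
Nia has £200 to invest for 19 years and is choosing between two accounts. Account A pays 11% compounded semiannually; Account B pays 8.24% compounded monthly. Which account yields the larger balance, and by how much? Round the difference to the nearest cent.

Account A, by £577.76

Account A growth factor: (1 + 0.055)^38 ≈ 7.648802834; balance ≈ 1,529.7606.
Account B growth factor: (1 + 0.0824/12)^228 ≈ 4.76000755; balance ≈ 952.0015.
Account A is larger by 577.7591.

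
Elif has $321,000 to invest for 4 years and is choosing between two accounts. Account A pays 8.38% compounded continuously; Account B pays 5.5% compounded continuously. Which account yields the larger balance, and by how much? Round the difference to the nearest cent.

Account A, by $48,837.99

Account A growth factor: e^(0.0838·4) = e^0.3352 ≈ 1.39822000126; balance ≈ 448,828.6204.
Account B growth factor: e^(0.055·4) = e^0.22 ≈ 1.24607673059; balance ≈ 399,990.6305.
Account A is larger by 48,837.9899.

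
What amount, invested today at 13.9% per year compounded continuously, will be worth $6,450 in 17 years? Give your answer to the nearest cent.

P = A·e^(−rt) = 6,450·e^(−2.363).
e^(−2.363) ≈ 0.09413738699, so P ≈ 607.1861.

$607.19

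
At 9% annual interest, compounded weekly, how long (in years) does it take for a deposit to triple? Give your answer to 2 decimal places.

12.22 years

(1 + 0.00173077)^(52t) = 3.
52t = ln 3 / ln(1 + 0.00173077) ≈ 1.0986/0.00172927 ≈ 635.3029.
t ≈ 12.2174.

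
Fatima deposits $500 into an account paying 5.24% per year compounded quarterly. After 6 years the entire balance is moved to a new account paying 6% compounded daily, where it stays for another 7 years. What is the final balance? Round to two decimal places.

After 6 years at 5.24%: 500 × 1.366644533 ≈ 683.3223.
Then 7 years at 6%: 683.3223 × 1.521909023 ≈ 1,039.9543.

$1,039.95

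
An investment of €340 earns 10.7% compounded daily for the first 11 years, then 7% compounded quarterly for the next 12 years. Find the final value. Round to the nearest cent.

€2,536.42

Phase 1: 340·(1 + 0.107/365)^4015 ≈ 1,102.9825.
Phase 2: 1,102.9825·(1 + 0.0175)^48 ≈ 2,536.4171.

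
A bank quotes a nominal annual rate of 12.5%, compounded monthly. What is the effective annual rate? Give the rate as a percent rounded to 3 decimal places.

One year is 12 periods at 0.0104167 each: (1 + 0.0104167)^12 ≈ 1.132416.
EAR = 1.132416 − 1 ≈ 13.24160%.

13.242%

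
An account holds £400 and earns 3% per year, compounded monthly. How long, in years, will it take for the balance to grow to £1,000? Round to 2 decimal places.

We need (1 + 0.0025)^(12t) = 2.5, so 12t = ln 2.5 / ln 1.0025 ≈ 366.9742.
t ≈ 366.9742/12 = 30.5812 years.

30.58 years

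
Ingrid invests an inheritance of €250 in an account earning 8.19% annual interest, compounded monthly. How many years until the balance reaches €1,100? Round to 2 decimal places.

18.15 years

(1 + 0.006825)^(12t) = 1,100/250 = 4.4.
12t·ln(1 + 0.006825) = ln(4.4); 12t = 1.4816/0.00680182 ≈ 217.8249.
t ≈ 18.1521 years.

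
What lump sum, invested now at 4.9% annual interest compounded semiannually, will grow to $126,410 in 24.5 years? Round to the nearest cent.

Periodic rate = 4.9%/2 = 0.0245; 49 periods.
P = 126,410/(1 + 0.0245)^49 ≈ 126,410/3.27405653328 ≈ 38,609.5960.

$38,609.60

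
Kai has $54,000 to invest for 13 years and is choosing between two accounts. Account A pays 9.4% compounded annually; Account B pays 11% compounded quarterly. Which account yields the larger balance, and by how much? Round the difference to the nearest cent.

Account B, by $47,706.74

Account A growth factor: (1 + 0.094)^13 ≈ 3.21532728536; balance ≈ 173,627.6734.
Account B growth factor: (1 + 0.0275)^52 ≈ 4.09878547489; balance ≈ 221,334.4156.
Account B is larger by 47,706.7422.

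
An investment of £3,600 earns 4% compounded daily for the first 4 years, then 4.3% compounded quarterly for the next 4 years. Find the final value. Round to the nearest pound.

After 4 years at 4%: 3,600 × 1.173500583 ≈ 4,224.6021.
Then 4 years at 4.3%: 4,224.6021 × 1.186588131 ≈ 5,012.8627.

£5,013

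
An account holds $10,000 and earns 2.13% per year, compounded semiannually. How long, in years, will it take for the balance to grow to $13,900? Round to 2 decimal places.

(1 + 0.01065)^(2t) = 13,900/10,000 = 1.39.
2t·ln(1 + 0.01065) = ln(1.39); 2t = 0.3293/0.0105937 ≈ 31.0849.
t ≈ 15.5425 years.

15.54 years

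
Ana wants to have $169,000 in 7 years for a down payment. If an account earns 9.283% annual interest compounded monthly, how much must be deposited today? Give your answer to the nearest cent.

$88,463.43

Periodic rate = 9.283%/12 = 0.00773583; 84 periods.
P = 169,000/(1 + 0.09283/12)^84 ≈ 169,000/1.91039394849 ≈ 88,463.4293.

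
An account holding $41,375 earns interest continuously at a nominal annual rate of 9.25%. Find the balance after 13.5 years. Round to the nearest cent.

A = P·e^(rt) = 41,375·e^(0.0925·13.5) = 41,375·e^1.24875.
e^1.24875 ≈ 3.48598275446, so A ≈ 144,232.5365.

$144,232.54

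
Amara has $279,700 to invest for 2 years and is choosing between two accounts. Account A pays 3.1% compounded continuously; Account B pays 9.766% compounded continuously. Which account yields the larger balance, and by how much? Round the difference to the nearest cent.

A: e^(0.031·2) = e^0.062 ≈ 1.06396234473, so 279,700 × 1.06396234473 ≈ 297,590.2678.
B: e^(0.09766·2) = e^0.19532 ≈ 1.21569994824, so 279,700 × 1.21569994824 ≈ 340,031.2755.
Difference ≈ 42,441.0077 in favor of B.

Account B, by $42,441.01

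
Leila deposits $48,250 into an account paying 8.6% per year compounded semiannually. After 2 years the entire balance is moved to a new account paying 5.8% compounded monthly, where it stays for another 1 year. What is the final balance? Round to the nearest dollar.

$60,501

Phase 1: 48,250·(1 + 0.043)^4 ≈ 57,099.7953.
Phase 2: 57,099.7953·(1 + 0.058/12)^12 ≈ 60,501.0557.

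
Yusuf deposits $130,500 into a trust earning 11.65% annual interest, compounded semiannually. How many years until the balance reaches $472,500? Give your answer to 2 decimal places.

11.36 years

We need (1 + 0.05825)^(2t) = 3.6207, so 2t = ln 3.6207 / ln 1.05825 ≈ 22.7259.
t ≈ 22.7259/2 = 11.3630 years.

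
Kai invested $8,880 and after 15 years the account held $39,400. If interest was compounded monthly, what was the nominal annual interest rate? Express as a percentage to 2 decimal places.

The 180-period growth factor is 39,400/8,880 = 4.43694.
r/12 = 4.43694^(1/180) − 1 ≈ 0.00831193, so r ≈ 12·0.00831193 = 9.97432%.

9.97%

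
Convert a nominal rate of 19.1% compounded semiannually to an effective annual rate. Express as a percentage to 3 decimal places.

20.012%

One year is 2 periods at 0.0955 each: (1 + 0.0955)^2 ≈ 1.20012.
EAR = 1.20012 − 1 ≈ 20.01202%.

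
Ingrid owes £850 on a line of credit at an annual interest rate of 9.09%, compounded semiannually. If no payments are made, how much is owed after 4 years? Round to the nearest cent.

£1,212.96

Periodic rate = 9.09%/2 = 0.04545; periods = 2·4 = 8.
A = 850·(1 + 0.04545)^8 ≈ 850·1.427007106 ≈ 1,212.9560.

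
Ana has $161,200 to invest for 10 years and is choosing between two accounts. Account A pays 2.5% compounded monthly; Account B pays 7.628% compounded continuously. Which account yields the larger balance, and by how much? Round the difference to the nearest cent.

Account A growth factor: (1 + 0.025/12)^120 ≈ 1.28369154218; balance ≈ 206,931.0766.
Account B growth factor: e^(0.07628·10) = e^0.7628 ≈ 2.14427178379; balance ≈ 345,656.6115.
Account B is larger by 138,725.5349.

Account B, by $138,725.53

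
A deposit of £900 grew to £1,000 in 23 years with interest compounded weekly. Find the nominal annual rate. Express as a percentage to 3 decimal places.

(1 + r/52)^1196 = 1,000/900 = 1.11111.
1 + r/52 = 1.11111^(1/1196) ≈ 1.000088, so r/52 ≈ 0.000088098.
r ≈ 52·0.000088098 = 0.45811%.

0.458%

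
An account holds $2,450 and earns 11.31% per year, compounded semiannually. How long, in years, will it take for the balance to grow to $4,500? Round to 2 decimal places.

5.53 years

We need (1 + 0.05655)^(2t) = 1.8367, so 2t = ln 1.8367 / ln 1.05655 ≈ 11.0526.
t ≈ 11.0526/2 = 5.5263 years.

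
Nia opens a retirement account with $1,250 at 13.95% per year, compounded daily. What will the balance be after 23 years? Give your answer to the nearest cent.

Periodic rate = 13.95%/365 = 0.000382192; periods = 365·23 = 8395.
A = 1,250·(1 + 0.1395/365)^8395 ≈ 1,250·24.726783911 ≈ 30,908.4799.

$30,908.48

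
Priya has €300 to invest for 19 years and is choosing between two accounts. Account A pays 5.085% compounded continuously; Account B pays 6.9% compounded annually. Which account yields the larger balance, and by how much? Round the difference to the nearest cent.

Account B, by €277.51

Account A growth factor: e^(0.05085·19) = e^0.96615 ≈ 2.6278079; balance ≈ 788.3424.
Account B growth factor: (1 + 0.069)^19 ≈ 3.552846129; balance ≈ 1,065.8538.
Account B is larger by 277.5115.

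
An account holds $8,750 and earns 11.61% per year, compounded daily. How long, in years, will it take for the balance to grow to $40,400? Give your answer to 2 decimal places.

(1 + 0.000318082)^(365t) = 40,400/8,750 = 4.6171.
365t·ln(1 + 0.000318082) = ln(4.6171); 365t = 1.5298/0.000318032 ≈ 4810.1384.
t ≈ 13.1785 years.

13.18 years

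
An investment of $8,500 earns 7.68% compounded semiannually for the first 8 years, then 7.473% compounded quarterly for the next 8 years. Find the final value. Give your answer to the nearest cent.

$28,086.45

Phase 1: 8,500·(1 + 0.0384)^16 ≈ 15,532.9447.
Phase 2: 15,532.9447·(1 + 0.0186825)^32 ≈ 28,086.4501.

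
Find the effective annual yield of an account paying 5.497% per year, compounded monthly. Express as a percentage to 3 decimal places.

5.638%

EAR = (1 + 5.497%/12)^12 − 1 = (1 + 0.00458083)^12 − 1.
(1 + 0.00458083)^12 ≈ 1.056376, so EAR ≈ 5.63763%.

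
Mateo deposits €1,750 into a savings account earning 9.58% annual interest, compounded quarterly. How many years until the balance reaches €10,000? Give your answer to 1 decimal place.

We need (1 + 0.02395)^(4t) = 5.7143, so 4t = ln 5.7143 / ln 1.02395 ≈ 73.6434.
t ≈ 73.6434/4 = 18.4108 years.

18.4 years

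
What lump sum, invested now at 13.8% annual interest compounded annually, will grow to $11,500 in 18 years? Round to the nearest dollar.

Growth factor = (1 + 0.138)^18 ≈ 10.246150178.
P = 11,500/10.246150178 ≈ 1,122.3728.

$1,122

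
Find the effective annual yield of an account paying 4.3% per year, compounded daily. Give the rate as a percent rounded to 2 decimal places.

EAR = (1 + 4.3%/365)^365 − 1 = (1 + 0.000117808)^365 − 1.
(1 + 0.000117808)^365 ≈ 1.043935, so EAR ≈ 4.39353%.

4.39%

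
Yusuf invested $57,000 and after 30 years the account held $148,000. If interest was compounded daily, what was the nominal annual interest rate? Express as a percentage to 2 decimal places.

The 10950-period growth factor is 148,000/57,000 = 2.59649.
r/365 = 2.59649^(1/10950) − 1 ≈ 0.0000871418, so r ≈ 365·0.0000871418 = 3.18068%.

3.18%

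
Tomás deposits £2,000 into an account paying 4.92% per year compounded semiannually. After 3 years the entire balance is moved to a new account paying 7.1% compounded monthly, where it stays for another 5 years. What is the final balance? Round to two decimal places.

£3,296.68

Phase 1: 2,000·(1 + 0.0246)^6 ≈ 2,313.9614.
Phase 2: 2,313.9614·(1 + 0.071/12)^60 ≈ 3,296.6765.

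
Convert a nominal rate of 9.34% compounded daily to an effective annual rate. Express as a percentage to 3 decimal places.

9.789%

EAR = (1 + 9.34%/365)^365 − 1 = (1 + 0.00025589)^365 − 1.
(1 + 0.00025589)^365 ≈ 1.097888, so EAR ≈ 9.78877%.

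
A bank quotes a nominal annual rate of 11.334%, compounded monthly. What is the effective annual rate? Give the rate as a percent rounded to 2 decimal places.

11.94%

EAR = (1 + 11.334%/12)^12 − 1 = (1 + 0.009445)^12 − 1.
(1 + 0.009445)^12 ≈ 1.119417, so EAR ≈ 11.94171%.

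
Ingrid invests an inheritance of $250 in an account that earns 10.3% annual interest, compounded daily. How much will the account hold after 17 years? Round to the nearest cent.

Growth factor = (1 + 0.103/365)^6205 ≈ 5.758937452.
A ≈ 250 × 5.758937452 ≈ 1,439.7344.

$1,439.73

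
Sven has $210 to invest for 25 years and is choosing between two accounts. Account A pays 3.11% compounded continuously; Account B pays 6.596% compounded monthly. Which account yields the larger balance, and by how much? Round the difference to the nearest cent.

Account B, by $630.49

A: e^(0.0311·25) = e^0.7775 ≈ 2.1760254, so 210 × 2.1760254 ≈ 456.9653.
B: (1 + 0.06596/12)^300 ≈ 5.178339978, so 210 × 5.178339978 ≈ 1,087.4514.
Difference ≈ 630.4861 in favor of B.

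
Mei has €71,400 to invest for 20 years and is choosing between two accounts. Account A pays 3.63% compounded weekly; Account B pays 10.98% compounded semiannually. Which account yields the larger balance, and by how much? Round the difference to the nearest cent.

Account B, by €458,017.93

A: (1 + 0.0363/52)^1040 ≈ 2.06627344337, so 71,400 × 2.06627344337 ≈ 147,531.9239.
B: (1 + 0.0549)^40 ≈ 8.48109041511, so 71,400 × 8.48109041511 ≈ 605,549.8556.
Difference ≈ 458,017.9318 in favor of B.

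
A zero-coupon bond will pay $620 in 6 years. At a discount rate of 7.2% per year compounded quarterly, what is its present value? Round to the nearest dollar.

Growth factor = (1 + 0.018)^24 ≈ 1.53442856.
P = 620/1.53442856 ≈ 404.0592.

$404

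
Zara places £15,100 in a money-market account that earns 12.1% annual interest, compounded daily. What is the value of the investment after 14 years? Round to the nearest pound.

£82,139

Periodic rate = 12.1%/365 = 0.000331507; periods = 365·14 = 5110.
A = 15,100·(1 + 0.121/365)^5110 ≈ 15,100·5.4396747786 ≈ 82,139.0892.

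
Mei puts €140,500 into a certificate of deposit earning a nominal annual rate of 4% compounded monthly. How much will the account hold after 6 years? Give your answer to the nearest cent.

€178,539.23

Periodic rate = 4%/12 = 0.00333333; periods = 12·6 = 72.
A = 140,500·(1 + 0.04/12)^72 ≈ 140,500·1.27074187908 ≈ 178,539.2340.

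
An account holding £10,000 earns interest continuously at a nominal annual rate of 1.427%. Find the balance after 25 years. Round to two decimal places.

£14,286.79

A = P·e^(rt) = 10,000·e^(0.01427·25) = 10,000·e^0.35675.
e^0.35675 ≈ 1.4286786555, so A ≈ 14,286.7866.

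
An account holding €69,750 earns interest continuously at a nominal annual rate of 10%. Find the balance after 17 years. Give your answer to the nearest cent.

A = P·e^(rt) = 69,750·e^(0.1·17) = 69,750·e^1.7.
e^1.7 ≈ 5.47394739173, so A ≈ 381,807.8306.

€381,807.83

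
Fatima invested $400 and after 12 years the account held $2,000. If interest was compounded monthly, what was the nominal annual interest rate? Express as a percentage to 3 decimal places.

13.487%

(1 + r/12)^144 = 2,000/400 = 5.
1 + r/12 = 5^(1/144) ≈ 1.011239, so r/12 ≈ 0.0112393.
r ≈ 12·0.0112393 = 13.48721%.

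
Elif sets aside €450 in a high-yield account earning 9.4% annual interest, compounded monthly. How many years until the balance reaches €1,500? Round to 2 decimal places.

12.86 years

(1 + 0.00783333)^(12t) = 1,500/450 = 3.3333.
12t·ln(1 + 0.00783333) = ln(3.3333); 12t = 1.204/0.00780281 ≈ 154.2999.
t ≈ 12.8583 years.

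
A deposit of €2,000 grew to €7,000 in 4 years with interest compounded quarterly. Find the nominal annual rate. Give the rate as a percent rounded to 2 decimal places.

32.58%

The 16-period growth factor is 7,000/2,000 = 3.5.
r/4 = 3.5^(1/16) − 1 ≈ 0.0814445, so r ≈ 4·0.0814445 = 32.57782%.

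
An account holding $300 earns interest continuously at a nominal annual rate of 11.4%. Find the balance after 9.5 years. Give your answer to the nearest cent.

A = P·e^(rt) = 300·e^(0.114·9.5) = 300·e^1.083.
e^1.083 ≈ 2.95352685, so A ≈ 886.0581.

$886.06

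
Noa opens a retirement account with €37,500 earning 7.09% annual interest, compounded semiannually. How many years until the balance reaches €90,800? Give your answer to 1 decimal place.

We need (1 + 0.03545)^(2t) = 2.4213, so 2t = ln 2.4213 / ln 1.03545 ≈ 25.3851.
t ≈ 25.3851/2 = 12.6926 years.

12.7 years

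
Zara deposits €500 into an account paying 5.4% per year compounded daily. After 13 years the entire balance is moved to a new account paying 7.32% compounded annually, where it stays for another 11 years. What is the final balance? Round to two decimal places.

After 13 years at 5.4%: 500 × 2.017679475 ≈ 1,008.8397.
Then 11 years at 7.32%: 1,008.8397 × 2.175140446 ≈ 2,194.3681.

€2,194.37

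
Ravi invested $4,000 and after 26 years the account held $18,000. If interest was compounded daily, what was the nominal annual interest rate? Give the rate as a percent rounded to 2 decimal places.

The 9490-period growth factor is 18,000/4,000 = 4.5.
r/365 = 4.5^(1/9490) − 1 ≈ 0.000158503, so r ≈ 365·0.000158503 = 5.78537%.

5.79%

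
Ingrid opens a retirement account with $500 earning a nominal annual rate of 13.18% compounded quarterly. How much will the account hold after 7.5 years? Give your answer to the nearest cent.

Periodic rate = 13.18%/4 = 0.03295; periods = 4·7.5 = 30.
A = 500·(1 + 0.03295)^30 ≈ 500·2.644715737 ≈ 1,322.3579.

$1,322.36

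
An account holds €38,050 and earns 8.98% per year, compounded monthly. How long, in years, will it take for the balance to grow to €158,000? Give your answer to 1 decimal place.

15.9 years

(1 + 0.00748333)^(12t) = 158,000/38,050 = 4.1524.
12t·ln(1 + 0.00748333) = ln(4.1524); 12t = 1.4237/0.00745547 ≈ 190.9596.
t ≈ 15.9133 years.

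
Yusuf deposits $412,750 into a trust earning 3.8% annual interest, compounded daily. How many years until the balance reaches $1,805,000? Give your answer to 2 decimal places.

We need (1 + 0.00010411)^(365t) = 4.3731, so 365t = ln 4.3731 / ln 1.000104 ≈ 14173.0517.
t ≈ 14173.0517/365 = 38.8303 years.

38.83 years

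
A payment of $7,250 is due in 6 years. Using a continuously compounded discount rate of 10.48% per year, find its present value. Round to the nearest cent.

P = A·e^(−rt) = 7,250·e^(−0.6288).
e^(−0.6288) ≈ 0.5332312948, so P ≈ 3,865.9269.

$3,865.93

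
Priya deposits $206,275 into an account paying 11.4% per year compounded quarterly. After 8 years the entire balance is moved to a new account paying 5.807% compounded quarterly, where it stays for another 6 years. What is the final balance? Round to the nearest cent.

$716,494.89

After 8 years at 11.4%: 206,275 × 2.45774868826 ≈ 506,972.1107.
Then 6 years at 5.807%: 506,972.1107 × 1.41328265169 ≈ 716,494.8889.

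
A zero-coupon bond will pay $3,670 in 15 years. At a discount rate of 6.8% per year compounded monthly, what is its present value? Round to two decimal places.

$1,327.20

Growth factor = (1 + 0.068/12)^180 ≈ 2.765221863.
P = 3,670/2.765221863 ≈ 1,327.1991.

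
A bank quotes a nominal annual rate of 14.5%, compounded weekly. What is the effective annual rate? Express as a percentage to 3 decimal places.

EAR = (1 + 14.5%/52)^52 − 1 = (1 + 0.00278846)^52 − 1.
(1 + 0.00278846)^52 ≈ 1.155806, so EAR ≈ 15.58063%.

15.581%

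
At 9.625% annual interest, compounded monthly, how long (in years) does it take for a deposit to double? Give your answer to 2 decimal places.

7.23 years

(1 + 0.00802083)^(12t) = 2.
12t = ln 2 / ln(1 + 0.00802083) ≈ 0.69315/0.00798884 ≈ 86.7645.
t ≈ 7.2304.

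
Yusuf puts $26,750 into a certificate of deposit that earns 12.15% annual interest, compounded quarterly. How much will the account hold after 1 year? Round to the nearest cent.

$30,151.23

Periodic rate = 12.15%/4 = 0.030375; periods = 4·1 = 4.
A = 26,750·(1 + 0.030375)^4 ≈ 26,750·1.1271487959 ≈ 30,151.2303.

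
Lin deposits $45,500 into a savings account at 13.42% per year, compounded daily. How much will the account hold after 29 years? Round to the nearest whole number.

Periodic rate = 13.42%/365 = 0.000367671; periods = 365·29 = 10585.
A = 45,500·(1 + 0.1342/365)^10585 ≈ 45,500·48.96397011496 ≈ 2,227,860.6402.

$2,227,861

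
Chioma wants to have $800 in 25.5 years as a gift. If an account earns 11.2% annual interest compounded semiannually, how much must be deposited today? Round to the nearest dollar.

Periodic rate = 11.2%/2 = 0.056; 51 periods.
P = 800/(1 + 0.056)^51 ≈ 800/16.1012587 ≈ 49.6856.

$50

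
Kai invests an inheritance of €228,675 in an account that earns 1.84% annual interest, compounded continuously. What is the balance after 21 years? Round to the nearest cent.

€336,534.87

A = P·e^(rt) = 228,675·e^(0.0184·21) = 228,675·e^0.3864.
e^0.3864 ≈ 1.47167322239, so A ≈ 336,534.8741.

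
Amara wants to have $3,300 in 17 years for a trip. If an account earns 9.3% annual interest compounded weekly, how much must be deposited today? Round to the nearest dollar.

Growth factor = (1 + 0.093/52)^884 ≈ 4.852955518.
P = 3,300/4.852955518 ≈ 679.9980.

$680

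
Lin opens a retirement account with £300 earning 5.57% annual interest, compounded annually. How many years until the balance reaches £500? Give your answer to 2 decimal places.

We need (1 + 0.0557)^t = 1.6667, so t = ln 1.6667 / ln 1.0557 ≈ 9.4241.

9.42 years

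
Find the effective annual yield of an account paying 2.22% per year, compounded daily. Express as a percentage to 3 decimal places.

One year is 365 periods at 0.0000608219 each: (1 + 0.0000608219)^365 ≈ 1.022448.
EAR = 1.022448 − 1 ≈ 2.24476%.

2.245%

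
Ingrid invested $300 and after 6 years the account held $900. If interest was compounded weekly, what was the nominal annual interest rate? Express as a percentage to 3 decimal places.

18.342%

(1 + r/52)^312 = 900/300 = 3.
1 + r/52 = 3^(1/312) ≈ 1.003527, so r/52 ≈ 0.0035274.
r ≈ 52·0.0035274 = 18.34248%.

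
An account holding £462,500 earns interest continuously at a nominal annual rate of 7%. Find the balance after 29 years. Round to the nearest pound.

A = P·e^(rt) = 462,500·e^(0.07·29) = 462,500·e^2.03.
e^2.03 ≈ 7.61408635878, so A ≈ 3,521,514.9409.

£3,521,515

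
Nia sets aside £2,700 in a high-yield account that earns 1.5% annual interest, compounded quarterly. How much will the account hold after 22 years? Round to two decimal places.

£3,753.30

Growth factor = (1 + 0.00375)^88 ≈ 1.390109877.
A ≈ 2,700 × 1.390109877 ≈ 3,753.2967.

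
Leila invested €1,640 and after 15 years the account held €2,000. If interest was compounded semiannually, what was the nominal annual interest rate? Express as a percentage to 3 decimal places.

1.327%

(1 + r/2)^30 = 2,000/1,640 = 1.21951.
1 + r/2 = 1.21951^(1/30) ≈ 1.006637, so r/2 ≈ 0.00663696.
r ≈ 2·0.00663696 = 1.32739%.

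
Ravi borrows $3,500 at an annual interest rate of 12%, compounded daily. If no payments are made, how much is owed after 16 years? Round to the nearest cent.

$23,865.82

Periodic rate = 12%/365 = 0.000328767; periods = 365·16 = 5840.
A = 3,500·(1 + 0.12/365)^5840 ≈ 3,500·6.8188064739 ≈ 23,865.8227.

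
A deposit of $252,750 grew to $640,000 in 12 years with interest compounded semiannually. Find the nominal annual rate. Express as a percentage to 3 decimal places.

7.894%

(1 + r/2)^24 = 640,000/252,750 = 2.53215.
1 + r/2 = 2.53215^(1/24) ≈ 1.03947, so r/2 ≈ 0.0394702.
r ≈ 2·0.0394702 = 7.89404%.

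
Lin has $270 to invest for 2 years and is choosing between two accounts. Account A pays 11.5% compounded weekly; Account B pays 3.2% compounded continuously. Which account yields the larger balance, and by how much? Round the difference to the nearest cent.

Account A, by $51.89

A: (1 + 0.115/52)^104 ≈ 1.25828043, so 270 × 1.25828043 ≈ 339.7357.
B: e^(0.032·2) = e^0.064 ≈ 1.0660924, so 270 × 1.0660924 ≈ 287.8449.
Difference ≈ 51.8908 in favor of A.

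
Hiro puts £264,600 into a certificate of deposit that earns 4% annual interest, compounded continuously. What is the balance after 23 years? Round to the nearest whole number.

A = P·e^(rt) = 264,600·e^(0.04·23) = 264,600·e^0.92.
e^0.92 ≈ 2.50929038994, so A ≈ 663,958.2372.

£663,958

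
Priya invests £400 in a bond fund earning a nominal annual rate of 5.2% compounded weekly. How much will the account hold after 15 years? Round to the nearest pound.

£872

Growth factor = (1 + 0.001)^780 ≈ 2.18062222.
A ≈ 400 × 2.18062222 ≈ 872.2489.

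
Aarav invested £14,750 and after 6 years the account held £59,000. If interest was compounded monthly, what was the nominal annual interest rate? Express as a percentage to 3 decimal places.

(1 + r/12)^72 = 59,000/14,750 = 4.
1 + r/12 = 4^(1/72) ≈ 1.019441, so r/12 ≈ 0.0194406.
r ≈ 12·0.0194406 = 23.32877%.

23.329%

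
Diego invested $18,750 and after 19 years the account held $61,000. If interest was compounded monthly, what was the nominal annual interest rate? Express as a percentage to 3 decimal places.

The 228-period growth factor is 61,000/18,750 = 3.25333.
r/12 = 3.25333^(1/228) − 1 ≈ 0.00518744, so r ≈ 12·0.00518744 = 6.22493%.

6.225%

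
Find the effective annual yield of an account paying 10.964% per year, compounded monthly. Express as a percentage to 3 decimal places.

11.532%

EAR = (1 + 10.964%/12)^12 − 1 = (1 + 0.00913667)^12 − 1.
(1 + 0.00913667)^12 ≈ 1.115321, so EAR ≈ 11.53209%.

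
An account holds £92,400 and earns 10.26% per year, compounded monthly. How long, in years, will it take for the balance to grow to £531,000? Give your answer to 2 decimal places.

We need (1 + 0.00855)^(12t) = 5.7468, so 12t = ln 5.7468 / ln 1.00855 ≈ 205.3918.
t ≈ 205.3918/12 = 17.1160 years.

17.12 years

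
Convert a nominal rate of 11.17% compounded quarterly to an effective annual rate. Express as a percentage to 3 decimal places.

11.647%

One year is 4 periods at 0.027925 each: (1 + 0.027925)^4 ≈ 1.116467.
EAR = 1.116467 − 1 ≈ 11.64665%.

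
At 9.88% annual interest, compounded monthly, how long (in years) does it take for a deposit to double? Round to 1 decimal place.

7.0 years

(1 + 0.00823333)^(12t) = 2.
12t = ln 2 / ln(1 + 0.00823333) ≈ 0.69315/0.00819962 ≈ 84.5340.
t ≈ 7.0445.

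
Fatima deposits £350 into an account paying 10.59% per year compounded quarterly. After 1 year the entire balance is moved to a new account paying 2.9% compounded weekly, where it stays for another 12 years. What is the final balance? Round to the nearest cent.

Phase 1: 350·(1 + 0.026475)^4 ≈ 388.5631.
Phase 2: 388.5631·(1 + 0.029/52)^624 ≈ 550.2422.

£550.24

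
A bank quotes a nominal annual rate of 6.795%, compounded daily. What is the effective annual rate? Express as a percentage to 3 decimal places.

EAR = (1 + 6.795%/365)^365 − 1 = (1 + 0.000186164)^365 − 1.
(1 + 0.000186164)^365 ≈ 1.070305, so EAR ≈ 7.03050%.

7.031%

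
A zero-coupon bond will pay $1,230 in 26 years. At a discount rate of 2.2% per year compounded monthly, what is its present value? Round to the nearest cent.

Growth factor = (1 + 0.022/12)^312 ≈ 1.770879484.
P = 1,230/1.770879484 ≈ 694.5701.

$694.57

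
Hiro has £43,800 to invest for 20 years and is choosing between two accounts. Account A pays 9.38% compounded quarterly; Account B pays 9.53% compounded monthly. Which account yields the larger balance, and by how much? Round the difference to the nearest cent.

A: (1 + 0.02345)^80 ≈ 6.38749284768, so 43,800 × 6.38749284768 ≈ 279,772.1867.
B: (1 + 0.0953/12)^240 ≈ 6.67568235828, so 43,800 × 6.67568235828 ≈ 292,394.8873.
Difference ≈ 12,622.7006 in favor of B.

Account B, by £12,622.70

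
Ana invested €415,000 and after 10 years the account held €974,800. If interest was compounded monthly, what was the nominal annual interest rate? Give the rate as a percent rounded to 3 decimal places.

The 120-period growth factor is 974,800/415,000 = 2.34892.
r/12 = 2.34892^(1/120) − 1 ≈ 0.00714166, so r ≈ 12·0.00714166 = 8.57000%.

8.570%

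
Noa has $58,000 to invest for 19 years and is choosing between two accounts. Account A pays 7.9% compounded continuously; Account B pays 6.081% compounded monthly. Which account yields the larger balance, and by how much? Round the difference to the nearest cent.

Account A growth factor: e^(0.079·19) = e^1.501 ≈ 4.486173001; balance ≈ 260,198.0341.
Account B growth factor: (1 + 0.0050675)^228 ≈ 3.16601083299; balance ≈ 183,628.6283.
Account A is larger by 76,569.4057.

Account A, by $76,569.41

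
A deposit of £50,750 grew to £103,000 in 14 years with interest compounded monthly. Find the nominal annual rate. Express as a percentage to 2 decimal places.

The 168-period growth factor is 103,000/50,750 = 2.02956.
r/12 = 2.02956^(1/168) − 1 ≈ 0.00422209, so r ≈ 12·0.00422209 = 5.06650%.

5.07%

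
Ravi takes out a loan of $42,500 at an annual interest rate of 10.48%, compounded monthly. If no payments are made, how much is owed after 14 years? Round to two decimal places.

Growth factor = (1 + 0.1048/12)^168 ≈ 4.30953618956.
A ≈ 42,500 × 4.30953618956 ≈ 183,155.2881.

$183,155.29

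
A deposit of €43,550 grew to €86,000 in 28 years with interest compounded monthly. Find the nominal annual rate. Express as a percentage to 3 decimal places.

(1 + r/12)^336 = 86,000/43,550 = 1.97474.
1 + r/12 = 1.97474^(1/336) ≈ 1.002027, so r/12 ≈ 0.00202716.
r ≈ 12·0.00202716 = 2.43260%.

2.433%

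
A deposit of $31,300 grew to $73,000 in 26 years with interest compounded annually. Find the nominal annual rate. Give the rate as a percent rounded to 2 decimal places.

The 26-period growth factor is 73,000/31,300 = 2.33227.
r = 2.33227^(1/26) − 1 ≈ 0.0331071, i.e. 3.31071%.

3.31%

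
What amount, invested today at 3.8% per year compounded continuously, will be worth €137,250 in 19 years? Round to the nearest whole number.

P = A·e^(−rt) = 137,250·e^(−0.722).
e^(−0.722) ≈ 0.485779724304, so P ≈ 66,673.2672.

€66,673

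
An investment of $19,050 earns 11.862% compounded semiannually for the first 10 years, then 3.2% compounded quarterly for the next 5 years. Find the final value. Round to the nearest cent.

After 10 years at 11.862%: 19,050 × 3.1656393941 ≈ 60,305.4305.
Then 5 years at 3.2%: 60,305.4305 × 1.1727640435 ≈ 70,724.0405.

$70,724.04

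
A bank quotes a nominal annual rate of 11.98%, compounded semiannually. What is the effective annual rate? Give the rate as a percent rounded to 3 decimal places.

EAR = (1 + 11.98%/2)^2 − 1 = (1 + 0.0599)^2 − 1.
(1 + 0.0599)^2 ≈ 1.123388, so EAR ≈ 12.33880%.

12.339%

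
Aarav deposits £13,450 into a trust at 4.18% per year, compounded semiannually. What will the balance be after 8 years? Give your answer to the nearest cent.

£18,726.37

Periodic rate = 4.18%/2 = 0.0209; periods = 2·8 = 16.
A = 13,450·(1 + 0.0209)^16 ≈ 13,450·1.3922949921 ≈ 18,726.3676.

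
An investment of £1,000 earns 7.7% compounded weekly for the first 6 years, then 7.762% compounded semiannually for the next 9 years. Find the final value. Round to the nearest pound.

£3,149

Phase 1: 1,000·(1 + 0.077/52)^312 ≈ 1,586.7030.
Phase 2: 1,586.7030·(1 + 0.03881)^18 ≈ 3,148.8055.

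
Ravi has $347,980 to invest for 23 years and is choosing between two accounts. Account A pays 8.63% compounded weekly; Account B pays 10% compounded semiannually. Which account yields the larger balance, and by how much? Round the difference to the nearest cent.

Account B, by $754,387.09

Account A growth factor: (1 + 0.0863/52)^1196 ≈ 7.266354596713; balance ≈ 2,528,546.0726.
Account B growth factor: (1 + 0.05)^46 ≈ 9.434258183167; balance ≈ 3,282,933.1626.
Account B is larger by 754,387.0900.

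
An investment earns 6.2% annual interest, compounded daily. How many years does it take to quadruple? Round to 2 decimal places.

(1 + 0.000169863)^(365t) = 4.
365t = ln 4 / ln(1 + 0.000169863) ≈ 1.3863/0.000169849 ≈ 8161.9422.
t ≈ 22.3615.

22.36 years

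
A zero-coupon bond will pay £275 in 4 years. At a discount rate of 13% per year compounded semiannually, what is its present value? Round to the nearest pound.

Growth factor = (1 + 0.065)^8 ≈ 1.65499567.
P = 275/1.65499567 ≈ 166.1636.

£166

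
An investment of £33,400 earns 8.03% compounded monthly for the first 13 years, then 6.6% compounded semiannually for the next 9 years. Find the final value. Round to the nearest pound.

£169,591

After 13 years at 8.03%: 33,400 × 2.83041342679 ≈ 94,535.8085.
Then 9 years at 6.6%: 94,535.8085 × 1.79393121727 ≈ 169,590.7379.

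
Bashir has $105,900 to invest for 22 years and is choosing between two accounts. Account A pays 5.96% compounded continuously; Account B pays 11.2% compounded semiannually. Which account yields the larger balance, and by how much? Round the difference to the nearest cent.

A: e^(0.0596·22) = e^1.3112 ≈ 3.71062379018, so 105,900 × 3.71062379018 ≈ 392,955.0594.
B: (1 + 0.056)^44 ≈ 10.99543462436, so 105,900 × 10.99543462436 ≈ 1,164,416.5267.
Difference ≈ 771,461.4673 in favor of B.

Account B, by $771,461.47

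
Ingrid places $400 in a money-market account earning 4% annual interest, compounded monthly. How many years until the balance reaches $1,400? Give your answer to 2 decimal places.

We need (1 + 0.00333333)^(12t) = 3.5, so 12t = ln 3.5 / ln 1.003333 ≈ 376.4549.
t ≈ 376.4549/12 = 31.3712 years.

31.37 years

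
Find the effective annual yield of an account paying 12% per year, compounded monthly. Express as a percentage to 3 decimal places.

One year is 12 periods at 0.01 each: (1 + 0.01)^12 ≈ 1.126825.
EAR = 1.126825 − 1 ≈ 12.68250%.

12.683%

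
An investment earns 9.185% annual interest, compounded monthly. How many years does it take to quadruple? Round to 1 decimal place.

(1 + 0.00765417)^(12t) = 4.
12t = ln 4 / ln(1 + 0.00765417) ≈ 1.3863/0.00762502 ≈ 181.8086.
t ≈ 15.1507.

15.2 years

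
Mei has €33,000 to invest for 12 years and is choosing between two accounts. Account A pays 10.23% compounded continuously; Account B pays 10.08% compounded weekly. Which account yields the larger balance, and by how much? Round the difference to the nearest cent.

Account A growth factor: e^(0.1023·12) = e^1.2276 ≈ 3.41302843067; balance ≈ 112,629.9382.
Account B growth factor: (1 + 0.1008/52)^624 ≈ 3.34822090402; balance ≈ 110,491.2898.
Account A is larger by 2,138.6484.

Account A, by €2,138.65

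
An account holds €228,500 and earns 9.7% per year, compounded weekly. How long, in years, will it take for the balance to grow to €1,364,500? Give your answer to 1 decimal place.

18.4 years

(1 + 0.00186538)^(52t) = 1,364,500/228,500 = 5.9716.
52t·ln(1 + 0.00186538) = ln(5.9716); 52t = 1.787/0.00186365 ≈ 958.8764.
t ≈ 18.4399 years.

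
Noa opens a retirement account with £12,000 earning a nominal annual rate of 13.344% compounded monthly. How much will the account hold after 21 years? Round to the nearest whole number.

Growth factor = (1 + 0.01112)^252 ≈ 16.2285833836.
A ≈ 12,000 × 16.2285833836 ≈ 194,743.0006.

£194,743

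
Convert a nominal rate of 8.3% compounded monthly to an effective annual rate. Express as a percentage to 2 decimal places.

8.62%

EAR = (1 + 8.3%/12)^12 − 1 = (1 + 0.00691667)^12 − 1.
(1 + 0.00691667)^12 ≈ 1.086231, so EAR ≈ 8.62314%.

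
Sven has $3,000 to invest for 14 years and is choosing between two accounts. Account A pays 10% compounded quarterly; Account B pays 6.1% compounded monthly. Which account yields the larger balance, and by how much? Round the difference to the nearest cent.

Account A, by $4,926.13

Account A growth factor: (1 + 0.025)^56 ≈ 3.9859923599; balance ≈ 11,957.9771.
Account B growth factor: (1 + 0.061/12)^168 ≈ 2.343948135; balance ≈ 7,031.8444.
Account A is larger by 4,926.1327.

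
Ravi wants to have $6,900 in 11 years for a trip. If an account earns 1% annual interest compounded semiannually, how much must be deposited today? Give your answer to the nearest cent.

$6,182.95

Periodic rate = 1%/2 = 0.005; 22 periods.
P = 6,900/(1 + 0.005)^22 ≈ 6,900/1.115972155 ≈ 6,182.9500.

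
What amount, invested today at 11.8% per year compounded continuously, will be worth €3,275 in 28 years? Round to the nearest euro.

P = A·e^(−rt) = 3,275·e^(−3.304).
e^(−3.304) ≈ 0.0367359294, so P ≈ 120.3102.

€120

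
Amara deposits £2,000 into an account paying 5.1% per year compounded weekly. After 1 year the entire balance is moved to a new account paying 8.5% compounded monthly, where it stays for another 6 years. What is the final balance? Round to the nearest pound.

£3,498

After 1 years at 5.1%: 2,000 × 1.052296593 ≈ 2,104.5932.
Then 6 years at 8.5%: 2,104.5932 × 1.662300081 ≈ 3,498.4654.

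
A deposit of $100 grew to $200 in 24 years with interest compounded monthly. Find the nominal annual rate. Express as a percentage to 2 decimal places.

(1 + r/12)^288 = 200/100 = 2.
1 + r/12 = 2^(1/288) ≈ 1.00241, so r/12 ≈ 0.00240966.
r ≈ 12·0.00240966 = 2.89159%.

2.89%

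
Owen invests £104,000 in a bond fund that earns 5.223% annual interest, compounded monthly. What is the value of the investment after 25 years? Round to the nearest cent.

Periodic rate = 5.223%/12 = 0.0043525; periods = 12·25 = 300.
A = 104,000·(1 + 0.0043525)^300 ≈ 104,000·3.68001408724 ≈ 382,721.4651.

£382,721.47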